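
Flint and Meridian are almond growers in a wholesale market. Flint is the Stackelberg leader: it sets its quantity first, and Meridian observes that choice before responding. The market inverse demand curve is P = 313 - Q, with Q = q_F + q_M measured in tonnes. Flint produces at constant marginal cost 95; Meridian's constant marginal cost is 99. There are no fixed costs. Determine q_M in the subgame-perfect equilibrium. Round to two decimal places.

Solve by backward induction. Given q_F, the follower Meridian maximises π_M = (313 - q_F - q_M)q_M - 99q_M.
Follower FOC: 214 - q_F - 2q_M = 0, so q_M(q_F) = (214 - q_F)/2.
The leader anticipates this reaction. Substituting into P = 313 - Q gives P = 206 - (1/2)q_F, so π_F = (206 - (1/2)q_F)q_F - 95q_F.
Maximising: ∂π_F/∂q_F = 111 - q_F = 0, giving q_F = 111.
Then q_M = (214 - 111)/2 = 103/2.

51.50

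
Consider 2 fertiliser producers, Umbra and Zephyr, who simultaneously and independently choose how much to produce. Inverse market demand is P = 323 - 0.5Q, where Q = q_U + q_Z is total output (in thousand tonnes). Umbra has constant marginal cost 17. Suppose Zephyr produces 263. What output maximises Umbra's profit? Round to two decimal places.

With the rival's output fixed at 263, Umbra's profit is π_U = (323 - (1/2)·263 - (1/2)q_U)q_U - (17q_U) = (383/2 - (1/2)q_U)q_U - (17q_U).
∂π_U/∂q_U = 349/2 - q_U = 0, so q_U = 349/2.

174.50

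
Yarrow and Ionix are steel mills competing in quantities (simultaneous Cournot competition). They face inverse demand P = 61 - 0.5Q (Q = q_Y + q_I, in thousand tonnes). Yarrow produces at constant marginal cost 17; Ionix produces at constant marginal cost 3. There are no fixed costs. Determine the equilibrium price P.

27

Yarrow's profit: π_Y = (61 - 0.5Q)q_Y - (17q_Y). Setting ∂π_Y/∂q_Y = 0: 44 - q_Y - (1/2)(q_I) = 0.
Ionix's profit: π_I = (61 - 0.5Q)q_I - (3q_I). Setting ∂π_I/∂q_I = 0: 58 - q_I - (1/2)(q_Y) = 0.
So q_Y = (44 - (1/2)q_I) and q_I = (58 - (1/2)q_Y).
Substituting one into the other gives q_Y = 20 and q_I = 48.
Total output Q = 68, so price P = 61 - (1/2)·68 = 27.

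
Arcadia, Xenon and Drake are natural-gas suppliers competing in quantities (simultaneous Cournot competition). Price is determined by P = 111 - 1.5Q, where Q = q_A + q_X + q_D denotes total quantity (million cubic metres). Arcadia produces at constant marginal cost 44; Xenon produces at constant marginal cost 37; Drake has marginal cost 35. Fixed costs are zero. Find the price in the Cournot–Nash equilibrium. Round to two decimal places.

56.75

Arcadia's profit: π_A = (111 - 1.5Q)q_A - (44q_A). Setting ∂π_A/∂q_A = 0: 67 - 3q_A - (3/2)(q_X + q_D) = 0.
Xenon's profit: π_X = (111 - 1.5Q)q_X - (37q_X). Setting ∂π_X/∂q_X = 0: 74 - 3q_X - (3/2)(q_A + q_D) = 0.
Drake's profit: π_D = (111 - 1.5Q)q_D - (35q_D). Setting ∂π_D/∂q_D = 0: 76 - 3q_D - (3/2)(q_A + q_X) = 0.
Adding the 3 first-order conditions: 217 − 6Q = 0, so Q = 217/6.
Back-substituting: q_A = (67 − 217/4)/(3/2) = 17/2, q_X = (74 − 217/4)/(3/2) = 79/6, q_D = (76 − 217/4)/(3/2) = 29/2.
Total output Q = 217/6, so price P = 111 - (3/2)·(217/6) = 227/4.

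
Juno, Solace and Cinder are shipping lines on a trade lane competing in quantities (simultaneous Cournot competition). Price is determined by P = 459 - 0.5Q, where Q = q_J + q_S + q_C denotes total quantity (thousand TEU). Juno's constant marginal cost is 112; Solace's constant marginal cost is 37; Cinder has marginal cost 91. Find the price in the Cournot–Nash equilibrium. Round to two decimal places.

174.75

Juno's profit: π_J = (459 - 0.5Q)q_J - (112q_J). Setting ∂π_J/∂q_J = 0: 347 - q_J - (1/2)(q_S + q_C) = 0.
Solace's profit: π_S = (459 - 0.5Q)q_S - (37q_S). Setting ∂π_S/∂q_S = 0: 422 - q_S - (1/2)(q_J + q_C) = 0.
Cinder's first-order condition: 368 - q_C - (1/2)(q_J + q_S) = 0.
Adding the 3 first-order conditions: 1137 − 2Q = 0, so Q = 1137/2.
Back-substituting: q_J = (347 − 1137/4)/(1/2) = 251/2, q_S = (422 − 1137/4)/(1/2) = 551/2, q_C = (368 − 1137/4)/(1/2) = 335/2.
Total output Q = 1137/2, so price P = 459 - (1/2)·(1137/2) = 699/4.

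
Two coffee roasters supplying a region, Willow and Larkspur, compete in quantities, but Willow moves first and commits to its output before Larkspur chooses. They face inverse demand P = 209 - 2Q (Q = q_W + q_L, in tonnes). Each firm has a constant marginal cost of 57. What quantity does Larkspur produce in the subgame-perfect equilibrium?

Solve by backward induction. Given q_W, the follower Larkspur maximises π_L = (209 - 2q_W - 2q_L)q_L - 57q_L.
Follower FOC: 152 - 2q_W - 4q_L = 0, so q_L(q_W) = (152 - 2q_W)/4.
Willow substitutes q_L(q_W) into its own profit: π_W = q_W(209 - 2q_W - (152 - 2q_W)/2) - 57q_W = (133 - q_W)q_W - 57q_W.
Leader FOC: 76 - 2q_W = 0, so q_W = 38.
Then q_L = (152 - 2·38)/4 = 19.

19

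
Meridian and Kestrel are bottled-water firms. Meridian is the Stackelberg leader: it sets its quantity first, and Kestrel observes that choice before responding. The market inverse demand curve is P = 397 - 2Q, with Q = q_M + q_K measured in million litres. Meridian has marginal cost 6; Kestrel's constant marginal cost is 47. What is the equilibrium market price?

114

Solve by backward induction. Given q_M, the follower Kestrel maximises π_K = (397 - 2q_M - 2q_K)q_K - 47q_K.
Setting the follower's marginal profit to zero, 350 - 2q_M - 4q_K = 0, i.e. q_K = (350 - 2q_M)/4.
Meridian substitutes q_K(q_M) into its own profit: π_M = q_M(397 - 2q_M - (350 - 2q_M)/2) - 6q_M = (222 - q_M)q_M - 6q_M.
The leader's first-order condition 216 - 2q_M = 0 yields q_M = 108.
Then q_K = (350 - 2·108)/4 = 67/2.
Total output Q = 283/2, so price P = 397 - 2·(283/2) = 114.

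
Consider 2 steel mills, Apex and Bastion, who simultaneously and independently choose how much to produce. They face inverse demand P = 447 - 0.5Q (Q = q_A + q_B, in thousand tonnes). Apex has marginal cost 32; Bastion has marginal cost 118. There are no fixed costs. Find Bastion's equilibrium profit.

13122

Apex's profit: π_A = (447 - 0.5Q)q_A - (32q_A). Setting ∂π_A/∂q_A = 0: 415 - q_A - (1/2)(q_B) = 0.
Bastion's profit: π_B = (447 - 0.5Q)q_B - (118q_B). Setting ∂π_B/∂q_B = 0: 329 - q_B - (1/2)(q_A) = 0.
Rearranging gives the reaction functions q_A = (415 - (1/2)q_B) and q_B = (329 - (1/2)q_A).
Solving the pair: q_A = 334, q_B = 162.
Price P = 447 - (1/2)·496 = 199.
Bastion's profit: (199 - 118)·162 = 13122.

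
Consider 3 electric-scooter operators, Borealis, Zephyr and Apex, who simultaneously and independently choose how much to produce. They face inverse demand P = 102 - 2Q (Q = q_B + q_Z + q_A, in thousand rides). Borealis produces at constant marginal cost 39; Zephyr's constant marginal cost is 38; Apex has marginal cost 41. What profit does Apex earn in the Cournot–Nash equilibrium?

98

Borealis's profit: π_B = (102 - 2Q)q_B - (39q_B). Setting ∂π_B/∂q_B = 0: 63 - 4q_B - 2(q_Z + q_A) = 0.
Zephyr's profit: π_Z = (102 - 2Q)q_Z - (38q_Z). Setting ∂π_Z/∂q_Z = 0: 64 - 4q_Z - 2(q_B + q_A) = 0.
Apex's first-order condition: 61 - 4q_A - 2(q_B + q_Z) = 0.
Adding the 3 conditions: 188 − 4Q − 4Q = 0, i.e. Q = 47/2.
Back-substituting: q_B = (63 − 47)/2 = 8, q_Z = (64 − 47)/2 = 17/2, q_A = (61 − 47)/2 = 7.
Price P = 102 - 2·(47/2) = 55.
Apex's profit: (55 - 41)·7 = 98.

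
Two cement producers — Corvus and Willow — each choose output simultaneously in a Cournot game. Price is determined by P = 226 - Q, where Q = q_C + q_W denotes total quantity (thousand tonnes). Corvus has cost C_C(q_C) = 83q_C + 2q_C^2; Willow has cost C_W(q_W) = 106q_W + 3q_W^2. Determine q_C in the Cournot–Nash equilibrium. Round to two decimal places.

21.79

Corvus's profit: π_C = (226 - Q)q_C - (83q_C + 2q_C²). Setting ∂π_C/∂q_C = 0: 143 - 6q_C - (q_W) = 0.
Willow's profit: π_W = (226 - Q)q_W - (106q_W + 3q_W²). Setting ∂π_W/∂q_W = 0: 120 - 8q_W - (q_C) = 0.
So q_C = (143 - q_W)/6 and q_W = (120 - q_C)/8.
Solving the pair: q_C = 1024/47, q_W = 577/47.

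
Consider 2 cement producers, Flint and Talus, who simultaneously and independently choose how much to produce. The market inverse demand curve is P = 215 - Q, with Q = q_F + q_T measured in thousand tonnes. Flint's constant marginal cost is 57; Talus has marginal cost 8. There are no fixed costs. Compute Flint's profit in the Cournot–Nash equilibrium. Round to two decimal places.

Flint's profit: π_F = (215 - Q)q_F - (57q_F). Setting ∂π_F/∂q_F = 0: 158 - 2q_F - (q_T) = 0.
Talus's profit: π_T = (215 - Q)q_T - (8q_T). Setting ∂π_T/∂q_T = 0: 207 - 2q_T - (q_F) = 0.
Rearranging gives the reaction functions q_F = (158 - q_T)/2 and q_T = (207 - q_F)/2.
Solving the pair: q_F = 109/3, q_T = 256/3.
Price P = 215 - 365/3 = 280/3.
Flint's profit: (280/3 - 57)·(109/3) = 1320.1111.

1320.11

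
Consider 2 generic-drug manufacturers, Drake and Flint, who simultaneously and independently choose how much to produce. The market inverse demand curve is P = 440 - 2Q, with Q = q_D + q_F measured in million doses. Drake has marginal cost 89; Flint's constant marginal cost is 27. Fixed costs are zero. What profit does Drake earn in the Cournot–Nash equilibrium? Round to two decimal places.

Drake's profit: π_D = (440 - 2Q)q_D - (89q_D). Setting ∂π_D/∂q_D = 0: 351 - 4q_D - 2(q_F) = 0.
Flint's first-order condition: 413 - 4q_F - 2(q_D) = 0.
Best responses: q_D = (351 - 2q_F)/4, q_F = (413 - 2q_D)/4.
Solving the pair: q_D = 289/6, q_F = 475/6.
Price P = 440 - 2·(382/3) = 556/3.
Drake's profit: (556/3 - 89)·(289/6) = 4640.0556.

4640.06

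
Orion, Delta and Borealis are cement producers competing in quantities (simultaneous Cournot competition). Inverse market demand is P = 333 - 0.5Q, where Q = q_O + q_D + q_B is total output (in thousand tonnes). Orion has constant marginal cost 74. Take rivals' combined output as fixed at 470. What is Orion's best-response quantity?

With rivals' combined output fixed at 470, Orion's profit is π_O = (333 - (1/2)·470 - (1/2)q_O)q_O - (74q_O) = (98 - (1/2)q_O)q_O - (74q_O).
∂π_O/∂q_O = 24 - q_O = 0, so q_O = 24.

24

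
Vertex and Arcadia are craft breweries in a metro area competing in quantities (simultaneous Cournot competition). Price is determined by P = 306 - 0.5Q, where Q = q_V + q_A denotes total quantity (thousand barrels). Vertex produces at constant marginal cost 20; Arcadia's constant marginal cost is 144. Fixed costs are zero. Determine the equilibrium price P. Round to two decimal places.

156.67

Vertex's profit: π_V = (306 - 0.5Q)q_V - (20q_V). Setting ∂π_V/∂q_V = 0: 286 - q_V - (1/2)(q_A) = 0.
Arcadia's first-order condition: 162 - q_A - (1/2)(q_V) = 0.
Best responses: q_V = (286 - (1/2)q_A), q_A = (162 - (1/2)q_V).
Substituting one into the other gives q_V = 820/3 and q_A = 76/3.
Total output Q = 896/3, so price P = 306 - (1/2)·(896/3) = 470/3.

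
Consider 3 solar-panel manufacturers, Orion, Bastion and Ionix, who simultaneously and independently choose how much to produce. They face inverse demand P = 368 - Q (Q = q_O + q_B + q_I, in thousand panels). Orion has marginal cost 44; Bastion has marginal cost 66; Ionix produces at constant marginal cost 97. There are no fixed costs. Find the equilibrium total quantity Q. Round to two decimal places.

Orion's profit: π_O = (368 - Q)q_O - (44q_O). Setting ∂π_O/∂q_O = 0: 324 - 2q_O - (q_B + q_I) = 0.
Bastion's profit: π_B = (368 - Q)q_B - (66q_B). Setting ∂π_B/∂q_B = 0: 302 - 2q_B - (q_O + q_I) = 0.
Ionix's first-order condition: 271 - 2q_I - (q_O + q_B) = 0.
Summing all 3 equations gives 897 − 4Q = 0, hence Q = 897/4.
Back-substituting: q_O = (324 − 897/4) = 399/4, q_B = (302 − 897/4) = 311/4, q_I = (271 − 897/4) = 187/4.
Total output Q = 399/4 + 311/4 + 187/4 = 897/4.

224.25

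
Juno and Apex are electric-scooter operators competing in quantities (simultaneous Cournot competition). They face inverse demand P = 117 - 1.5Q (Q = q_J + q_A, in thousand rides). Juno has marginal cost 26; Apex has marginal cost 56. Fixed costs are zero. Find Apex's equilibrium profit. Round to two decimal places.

Juno's profit: π_J = (117 - 1.5Q)q_J - (26q_J). Setting ∂π_J/∂q_J = 0: 91 - 3q_J - (3/2)(q_A) = 0.
Apex's profit: π_A = (117 - 1.5Q)q_A - (56q_A). Setting ∂π_A/∂q_A = 0: 61 - 3q_A - (3/2)(q_J) = 0.
So q_J = (91 - (3/2)q_A)/3 and q_A = (61 - (3/2)q_J)/3.
Substituting one into the other gives q_J = 242/9 and q_A = 62/9.
Price P = 117 - (3/2)·(304/9) = 199/3.
Apex's profit: (199/3 - 56)·(62/9) = 1922/27.

71.19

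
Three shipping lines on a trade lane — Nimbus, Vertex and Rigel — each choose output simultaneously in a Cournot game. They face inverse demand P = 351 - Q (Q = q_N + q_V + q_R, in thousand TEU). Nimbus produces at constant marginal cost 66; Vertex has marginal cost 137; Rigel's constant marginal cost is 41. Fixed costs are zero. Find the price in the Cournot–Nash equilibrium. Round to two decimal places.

Nimbus's profit: π_N = (351 - Q)q_N - (66q_N). Setting ∂π_N/∂q_N = 0: 285 - 2q_N - (q_V + q_R) = 0.
Vertex's first-order condition: 214 - 2q_V - (q_N + q_R) = 0.
Rigel's profit: π_R = (351 - Q)q_R - (41q_R). Setting ∂π_R/∂q_R = 0: 310 - 2q_R - (q_N + q_V) = 0.
Summing all 3 equations gives 809 − 4Q = 0, hence Q = 809/4.
Back-substituting: q_N = (285 − 809/4) = 331/4, q_V = (214 − 809/4) = 47/4, q_R = (310 − 809/4) = 431/4.
Total output Q = 809/4, so price P = 351 - 809/4 = 595/4.

148.75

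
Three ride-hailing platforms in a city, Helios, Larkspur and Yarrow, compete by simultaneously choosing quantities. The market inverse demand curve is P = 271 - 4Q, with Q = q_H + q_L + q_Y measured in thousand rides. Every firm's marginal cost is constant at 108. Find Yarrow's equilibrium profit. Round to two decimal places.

A representative firm's profit is π_i = q_i(271 - 4Q) - 108q_i.
First-order condition (treating rivals' output as given): 163 - 8q_i - 4·Σ_{j≠i} q_j = 0.
With identical firms every q_j equals q_i, so Σ_{j≠i} q_j = 2q_i and 163 = 16q_i, giving q_i = 163/16.
Price P = 271 - 4·(489/16) = 595/4.
Yarrow's profit: (595/4 - 108)·(163/16) = 415.1406.

415.14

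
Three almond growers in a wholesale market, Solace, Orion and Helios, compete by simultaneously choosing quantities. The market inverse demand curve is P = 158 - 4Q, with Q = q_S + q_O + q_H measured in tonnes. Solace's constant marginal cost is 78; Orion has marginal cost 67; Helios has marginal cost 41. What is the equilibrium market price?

86

Solace's profit: π_S = (158 - 4Q)q_S - (78q_S). Setting ∂π_S/∂q_S = 0: 80 - 8q_S - 4(q_O + q_H) = 0.
Orion's profit: π_O = (158 - 4Q)q_O - (67q_O). Setting ∂π_O/∂q_O = 0: 91 - 8q_O - 4(q_S + q_H) = 0.
Helios's first-order condition: 117 - 8q_H - 4(q_S + q_O) = 0.
Summing all 3 equations gives 288 − 16Q = 0, hence Q = 18.
Back-substituting: q_S = (80 − 72)/4 = 2, q_O = (91 − 72)/4 = 19/4, q_H = (117 − 72)/4 = 45/4.
Total output Q = 18, so price P = 158 - 4·18 = 86.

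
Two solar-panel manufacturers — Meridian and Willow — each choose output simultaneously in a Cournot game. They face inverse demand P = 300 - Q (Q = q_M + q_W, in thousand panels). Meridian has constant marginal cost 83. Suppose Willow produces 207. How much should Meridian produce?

5

With the rival's output fixed at 207, Meridian's profit is π_M = (300 - 207 - q_M)q_M - (83q_M) = (93 - q_M)q_M - (83q_M).
∂π_M/∂q_M = 10 - 2q_M = 0, so q_M = 5.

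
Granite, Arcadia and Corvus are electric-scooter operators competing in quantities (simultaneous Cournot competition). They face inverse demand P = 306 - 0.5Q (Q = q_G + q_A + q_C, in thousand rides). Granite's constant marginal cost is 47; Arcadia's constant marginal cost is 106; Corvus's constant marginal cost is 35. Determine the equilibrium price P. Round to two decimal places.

Granite's profit: π_G = (306 - 0.5Q)q_G - (47q_G). Setting ∂π_G/∂q_G = 0: 259 - q_G - (1/2)(q_A + q_C) = 0.
Arcadia's profit: π_A = (306 - 0.5Q)q_A - (106q_A). Setting ∂π_A/∂q_A = 0: 200 - q_A - (1/2)(q_G + q_C) = 0.
Corvus's first-order condition: 271 - q_C - (1/2)(q_G + q_A) = 0.
Adding the 3 first-order conditions: 730 − 2Q = 0, so Q = 365.
Back-substituting: q_G = (259 − 365/2)/(1/2) = 153, q_A = (200 − 365/2)/(1/2) = 35, q_C = (271 − 365/2)/(1/2) = 177.
Total output Q = 365, so price P = 306 - (1/2)·365 = 247/2.

123.50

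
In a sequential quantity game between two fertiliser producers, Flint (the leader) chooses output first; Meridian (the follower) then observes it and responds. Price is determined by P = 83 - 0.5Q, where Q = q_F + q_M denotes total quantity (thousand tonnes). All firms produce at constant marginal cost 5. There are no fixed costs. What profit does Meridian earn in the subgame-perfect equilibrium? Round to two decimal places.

760.50

The follower Meridian best-responds to any q_F: π_M = (83 - 0.5Q)q_M - 5q_M.
∂π_M/∂q_M = 78 - (1/2)q_F - q_M = 0 gives the reaction function q_M = (78 - (1/2)q_F).
Flint substitutes q_M(q_F) into its own profit: π_F = q_F(83 - (1/2)q_F - (78 - (1/2)q_F)/2) - 5q_F = (44 - (1/4)q_F)q_F - 5q_F.
Leader FOC: 39 - (1/2)q_F = 0, so q_F = 78.
Then q_M = (78 - (1/2)·78) = 39.
Price P = 83 - (1/2)·117 = 49/2.
Meridian's profit: (49/2 - 5)·39 = 1521/2.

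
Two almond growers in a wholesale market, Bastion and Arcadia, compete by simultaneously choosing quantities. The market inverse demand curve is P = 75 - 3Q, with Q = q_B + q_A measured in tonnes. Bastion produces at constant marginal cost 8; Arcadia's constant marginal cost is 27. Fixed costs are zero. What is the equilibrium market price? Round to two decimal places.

Bastion's profit: π_B = (75 - 3Q)q_B - (8q_B). Setting ∂π_B/∂q_B = 0: 67 - 6q_B - 3(q_A) = 0.
Arcadia's first-order condition: 48 - 6q_A - 3(q_B) = 0.
Best responses: q_B = (67 - 3q_A)/6, q_A = (48 - 3q_B)/6.
Substituting one into the other gives q_B = 86/9 and q_A = 29/9.
Total output Q = 115/9, so price P = 75 - 3·(115/9) = 110/3.

36.67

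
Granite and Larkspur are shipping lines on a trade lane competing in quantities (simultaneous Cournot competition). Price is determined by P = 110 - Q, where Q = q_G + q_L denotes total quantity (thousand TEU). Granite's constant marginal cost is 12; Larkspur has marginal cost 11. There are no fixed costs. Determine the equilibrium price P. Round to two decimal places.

Granite's profit: π_G = (110 - Q)q_G - (12q_G). Setting ∂π_G/∂q_G = 0: 98 - 2q_G - (q_L) = 0.
Larkspur's profit: π_L = (110 - Q)q_L - (11q_L). Setting ∂π_L/∂q_L = 0: 99 - 2q_L - (q_G) = 0.
Best responses: q_G = (98 - q_L)/2, q_L = (99 - q_G)/2.
Substituting one into the other gives q_G = 97/3 and q_L = 100/3.
Total output Q = 197/3, so price P = 110 - 197/3 = 133/3.

44.33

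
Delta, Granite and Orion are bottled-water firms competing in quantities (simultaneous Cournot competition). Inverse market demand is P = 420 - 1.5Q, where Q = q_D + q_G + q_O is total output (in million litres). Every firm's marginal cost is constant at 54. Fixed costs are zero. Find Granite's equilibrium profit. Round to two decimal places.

5581.50

Each firm earns π_i = (420 - 1.5Q)q_i - 54q_i.
First-order condition (treating rivals' output as given): 366 - 3q_i - (3/2)·Σ_{j≠i} q_j = 0.
By symmetry each firm produces the same amount; substituting Σ_{j≠i} q_j = 2q_i yields q_i = 366/6 = 61.
Price P = 420 - (3/2)·183 = 291/2.
Granite's profit: (291/2 - 54)·61 = 5581.5000.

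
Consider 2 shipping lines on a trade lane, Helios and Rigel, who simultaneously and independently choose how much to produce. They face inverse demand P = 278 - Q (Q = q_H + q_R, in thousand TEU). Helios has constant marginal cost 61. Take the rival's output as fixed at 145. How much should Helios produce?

With the rival's output fixed at 145, Helios's profit is π_H = (278 - 145 - q_H)q_H - (61q_H) = (133 - q_H)q_H - (61q_H).
∂π_H/∂q_H = 72 - 2q_H = 0, so q_H = 36.

36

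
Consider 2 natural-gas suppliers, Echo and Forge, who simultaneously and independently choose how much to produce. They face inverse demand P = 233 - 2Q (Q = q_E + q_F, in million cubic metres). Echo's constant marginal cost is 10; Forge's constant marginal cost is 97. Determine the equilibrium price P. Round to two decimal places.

113.33

Echo's profit: π_E = (233 - 2Q)q_E - (10q_E). Setting ∂π_E/∂q_E = 0: 223 - 4q_E - 2(q_F) = 0.
Forge's profit: π_F = (233 - 2Q)q_F - (97q_F). Setting ∂π_F/∂q_F = 0: 136 - 4q_F - 2(q_E) = 0.
Rearranging gives the reaction functions q_E = (223 - 2q_F)/4 and q_F = (136 - 2q_E)/4.
Solving the pair: q_E = 155/3, q_F = 49/6.
Total output Q = 359/6, so price P = 233 - 2·(359/6) = 340/3.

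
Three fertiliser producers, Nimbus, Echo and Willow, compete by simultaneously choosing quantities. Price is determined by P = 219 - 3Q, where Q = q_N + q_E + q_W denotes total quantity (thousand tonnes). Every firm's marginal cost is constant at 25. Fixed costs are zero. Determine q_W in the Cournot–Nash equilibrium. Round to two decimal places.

16.17

A representative firm's profit is π_i = q_i(219 - 3Q) - 25q_i.
First-order condition (treating rivals' output as given): 194 - 6q_i - 3·Σ_{j≠i} q_j = 0.
By symmetry each firm produces the same amount; substituting Σ_{j≠i} q_j = 2q_i yields q_i = 194/12 = 97/6.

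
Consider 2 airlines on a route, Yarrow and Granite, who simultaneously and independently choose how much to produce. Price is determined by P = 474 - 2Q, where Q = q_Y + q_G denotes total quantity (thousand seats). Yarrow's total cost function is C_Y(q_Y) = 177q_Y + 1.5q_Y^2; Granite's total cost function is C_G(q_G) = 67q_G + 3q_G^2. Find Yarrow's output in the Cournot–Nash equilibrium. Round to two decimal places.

32.67

Yarrow's profit: π_Y = (474 - 2Q)q_Y - (177q_Y + (3/2)q_Y²). Setting ∂π_Y/∂q_Y = 0: 297 - 7q_Y - 2(q_G) = 0.
Granite's profit: π_G = (474 - 2Q)q_G - (67q_G + 3q_G²). Setting ∂π_G/∂q_G = 0: 407 - 10q_G - 2(q_Y) = 0.
So q_Y = (297 - 2q_G)/7 and q_G = (407 - 2q_Y)/10.
Solving the pair: q_Y = 98/3, q_G = 205/6.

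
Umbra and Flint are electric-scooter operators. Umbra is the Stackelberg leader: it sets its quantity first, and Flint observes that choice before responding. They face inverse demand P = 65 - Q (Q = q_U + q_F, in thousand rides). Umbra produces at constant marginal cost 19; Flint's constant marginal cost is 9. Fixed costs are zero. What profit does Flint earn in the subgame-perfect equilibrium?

The follower Flint best-responds to any q_U: π_F = (65 - Q)q_F - 9q_F.
Follower FOC: 56 - q_U - 2q_F = 0, so q_F(q_U) = (56 - q_U)/2.
The leader anticipates this reaction. Substituting into P = 65 - Q gives P = 37 - (1/2)q_U, so π_U = (37 - (1/2)q_U)q_U - 19q_U.
The leader's first-order condition 18 - q_U = 0 yields q_U = 18.
Then q_F = (56 - 18)/2 = 19.
Price P = 65 - 37 = 28.
Flint's profit: (28 - 9)·19 = 361.

361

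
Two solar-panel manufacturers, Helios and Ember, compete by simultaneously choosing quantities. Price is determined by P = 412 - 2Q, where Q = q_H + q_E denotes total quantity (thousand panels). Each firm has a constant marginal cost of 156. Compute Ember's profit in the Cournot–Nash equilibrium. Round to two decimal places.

3640.89

A representative firm's profit is π_i = q_i(412 - 2Q) - 156q_i.
First-order condition (treating rivals' output as given): 256 - 4q_i - 2q_j = 0.
By symmetry each firm produces the same amount; substituting q_j = q_i yields q_i = 256/6 = 128/3.
Price P = 412 - 2·(256/3) = 724/3.
Ember's profit: (724/3 - 156)·(128/3) = 3640.8889.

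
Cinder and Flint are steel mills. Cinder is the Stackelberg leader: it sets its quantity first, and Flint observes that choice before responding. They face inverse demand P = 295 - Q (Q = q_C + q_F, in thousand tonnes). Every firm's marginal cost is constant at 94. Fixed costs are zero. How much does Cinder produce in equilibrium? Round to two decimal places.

The follower Flint best-responds to any q_C: π_F = (295 - Q)q_F - 94q_F.
Setting the follower's marginal profit to zero, 201 - q_C - 2q_F = 0, i.e. q_F = (201 - q_C)/2.
Cinder substitutes q_F(q_C) into its own profit: π_C = q_C(295 - q_C - (201 - q_C)/2) - 94q_C = (389/2 - (1/2)q_C)q_C - 94q_C.
Leader FOC: 201/2 - q_C = 0, so q_C = 201/2.
Then q_F = (201 - 201/2)/2 = 201/4.

100.50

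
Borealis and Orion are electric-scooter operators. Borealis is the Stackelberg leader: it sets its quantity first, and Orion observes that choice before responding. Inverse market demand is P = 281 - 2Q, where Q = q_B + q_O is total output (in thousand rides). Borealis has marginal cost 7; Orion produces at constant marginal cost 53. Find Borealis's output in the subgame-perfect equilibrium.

80

The follower Orion best-responds to any q_B: π_O = (281 - 2Q)q_O - 53q_O.
Follower FOC: 228 - 2q_B - 4q_O = 0, so q_O(q_B) = (228 - 2q_B)/4.
The leader anticipates this reaction. Substituting into P = 281 - 2Q gives P = 167 - q_B, so π_B = (167 - q_B)q_B - 7q_B.
Maximising: ∂π_B/∂q_B = 160 - 2q_B = 0, giving q_B = 80.
Then q_O = (228 - 2·80)/4 = 17.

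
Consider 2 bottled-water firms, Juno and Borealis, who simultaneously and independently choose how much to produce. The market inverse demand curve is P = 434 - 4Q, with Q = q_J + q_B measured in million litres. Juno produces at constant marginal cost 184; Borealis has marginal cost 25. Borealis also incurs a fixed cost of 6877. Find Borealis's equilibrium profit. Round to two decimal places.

2084.78

Juno's profit: π_J = (434 - 4Q)q_J - (184q_J). Setting ∂π_J/∂q_J = 0: 250 - 8q_J - 4(q_B) = 0.
Borealis's profit: π_B = (434 - 4Q)q_B - (25q_B). Setting ∂π_B/∂q_B = 0: 409 - 8q_B - 4(q_J) = 0.
Rearranging gives the reaction functions q_J = (250 - 4q_B)/8 and q_B = (409 - 4q_J)/8.
Substituting one into the other gives q_J = 91/12 and q_B = 142/3.
Price P = 434 - 4·(659/12) = 643/3.
Borealis's profit: (643/3 - 25)·(142/3) - 6877 = 2084.7778.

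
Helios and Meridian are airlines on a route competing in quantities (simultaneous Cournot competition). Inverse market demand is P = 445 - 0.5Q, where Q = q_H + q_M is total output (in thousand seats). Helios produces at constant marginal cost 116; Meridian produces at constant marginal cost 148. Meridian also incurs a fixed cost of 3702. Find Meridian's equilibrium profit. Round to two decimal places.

Helios's profit: π_H = (445 - 0.5Q)q_H - (116q_H). Setting ∂π_H/∂q_H = 0: 329 - q_H - (1/2)(q_M) = 0.
Meridian's first-order condition: 297 - q_M - (1/2)(q_H) = 0.
Rearranging gives the reaction functions q_H = (329 - (1/2)q_M) and q_M = (297 - (1/2)q_H).
Substituting one into the other gives q_H = 722/3 and q_M = 530/3.
Price P = 445 - (1/2)·(1252/3) = 709/3.
Meridian's profit: (709/3 - 148)·(530/3) - 3702 = 11903.5556.

11903.56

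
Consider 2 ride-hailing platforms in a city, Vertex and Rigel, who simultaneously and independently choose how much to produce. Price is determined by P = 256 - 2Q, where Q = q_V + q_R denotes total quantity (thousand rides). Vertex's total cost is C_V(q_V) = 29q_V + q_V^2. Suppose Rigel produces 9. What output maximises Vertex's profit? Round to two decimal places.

34.83

With the rival's output fixed at 9, Vertex's profit is π_V = (256 - 2·9 - 2q_V)q_V - (29q_V + q_V²) = (238 - 2q_V)q_V - (29q_V + q_V²).
∂π_V/∂q_V = 209 - 6q_V = 0, so q_V = 209/6.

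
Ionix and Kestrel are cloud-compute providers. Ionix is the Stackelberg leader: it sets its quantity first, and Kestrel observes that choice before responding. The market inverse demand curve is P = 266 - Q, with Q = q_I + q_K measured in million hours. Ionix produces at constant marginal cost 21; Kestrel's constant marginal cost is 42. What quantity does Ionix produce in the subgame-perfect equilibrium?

The follower Kestrel best-responds to any q_I: π_K = (266 - Q)q_K - 42q_K.
Follower FOC: 224 - q_I - 2q_K = 0, so q_K(q_I) = (224 - q_I)/2.
The leader anticipates this reaction. Substituting into P = 266 - Q gives P = 154 - (1/2)q_I, so π_I = (154 - (1/2)q_I)q_I - 21q_I.
Maximising: ∂π_I/∂q_I = 133 - q_I = 0, giving q_I = 133.
Then q_K = (224 - 133)/2 = 91/2.

133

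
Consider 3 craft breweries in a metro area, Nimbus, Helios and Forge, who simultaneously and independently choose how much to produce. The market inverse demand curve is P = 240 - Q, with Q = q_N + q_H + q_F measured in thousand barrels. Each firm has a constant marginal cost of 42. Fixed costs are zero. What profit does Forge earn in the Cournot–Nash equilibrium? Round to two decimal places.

A representative firm's profit is π_i = q_i(240 - Q) - 42q_i.
First-order condition (treating rivals' output as given): 198 - 2q_i - Σ_{j≠i} q_j = 0.
With identical firms every q_j equals q_i, so Σ_{j≠i} q_j = 2q_i and 198 = 4q_i, giving q_i = 99/2.
Price P = 240 - 297/2 = 183/2.
Forge's profit: (183/2 - 42)·(99/2) = 2450.2500.

2450.25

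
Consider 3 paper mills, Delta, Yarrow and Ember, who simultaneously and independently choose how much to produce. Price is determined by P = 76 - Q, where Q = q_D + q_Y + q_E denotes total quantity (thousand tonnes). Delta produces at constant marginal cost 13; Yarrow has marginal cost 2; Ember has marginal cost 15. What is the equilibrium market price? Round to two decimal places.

Delta's profit: π_D = (76 - Q)q_D - (13q_D). Setting ∂π_D/∂q_D = 0: 63 - 2q_D - (q_Y + q_E) = 0.
Yarrow's first-order condition: 74 - 2q_Y - (q_D + q_E) = 0.
Ember's first-order condition: 61 - 2q_E - (q_D + q_Y) = 0.
Summing all 3 equations gives 198 − 4Q = 0, hence Q = 99/2.
Back-substituting: q_D = (63 − 99/2) = 27/2, q_Y = (74 − 99/2) = 49/2, q_E = (61 − 99/2) = 23/2.
Total output Q = 99/2, so price P = 76 - 99/2 = 53/2.

26.50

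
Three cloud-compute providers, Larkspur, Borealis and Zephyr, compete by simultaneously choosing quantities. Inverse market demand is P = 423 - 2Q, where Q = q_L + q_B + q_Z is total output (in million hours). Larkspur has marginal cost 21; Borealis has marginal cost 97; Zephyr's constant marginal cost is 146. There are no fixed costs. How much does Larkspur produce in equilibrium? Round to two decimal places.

75.38

Larkspur's profit: π_L = (423 - 2Q)q_L - (21q_L). Setting ∂π_L/∂q_L = 0: 402 - 4q_L - 2(q_B + q_Z) = 0.
Borealis's first-order condition: 326 - 4q_B - 2(q_L + q_Z) = 0.
Zephyr's profit: π_Z = (423 - 2Q)q_Z - (146q_Z). Setting ∂π_Z/∂q_Z = 0: 277 - 4q_Z - 2(q_L + q_B) = 0.
Summing all 3 equations gives 1005 − 8Q = 0, hence Q = 1005/8.
Back-substituting: q_L = (402 − 1005/4)/2 = 603/8, q_B = (326 − 1005/4)/2 = 299/8, q_Z = (277 − 1005/4)/2 = 103/8.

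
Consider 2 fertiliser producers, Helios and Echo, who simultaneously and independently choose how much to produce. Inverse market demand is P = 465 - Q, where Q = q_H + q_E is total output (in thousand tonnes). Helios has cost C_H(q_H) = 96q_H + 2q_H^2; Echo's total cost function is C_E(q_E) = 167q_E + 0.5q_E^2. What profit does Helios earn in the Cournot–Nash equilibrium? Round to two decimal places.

Helios's profit: π_H = (465 - Q)q_H - (96q_H + 2q_H²). Setting ∂π_H/∂q_H = 0: 369 - 6q_H - (q_E) = 0.
Echo's first-order condition: 298 - 3q_E - (q_H) = 0.
Rearranging gives the reaction functions q_H = (369 - q_E)/6 and q_E = (298 - q_H)/3.
Solving the pair: q_H = 809/17, q_E = 1419/17.
Price P = 465 - 131.0588 = 333.9412.
Helios's profit: 333.9412·(809/17) - 96·(809/17) - 2(809/17)² = 6793.9204.

6793.92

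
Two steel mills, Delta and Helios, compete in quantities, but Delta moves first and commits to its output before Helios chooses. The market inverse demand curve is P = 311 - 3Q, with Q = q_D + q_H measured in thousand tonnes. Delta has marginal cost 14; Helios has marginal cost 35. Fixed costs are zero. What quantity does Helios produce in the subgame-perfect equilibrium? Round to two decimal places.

Solve by backward induction. Given q_D, the follower Helios maximises π_H = (311 - 3q_D - 3q_H)q_H - 35q_H.
Setting the follower's marginal profit to zero, 276 - 3q_D - 6q_H = 0, i.e. q_H = (276 - 3q_D)/6.
The leader anticipates this reaction. Substituting into P = 311 - 3Q gives P = 173 - (3/2)q_D, so π_D = (173 - (3/2)q_D)q_D - 14q_D.
Maximising: ∂π_D/∂q_D = 159 - 3q_D = 0, giving q_D = 53.
Then q_H = (276 - 3·53)/6 = 39/2.

19.50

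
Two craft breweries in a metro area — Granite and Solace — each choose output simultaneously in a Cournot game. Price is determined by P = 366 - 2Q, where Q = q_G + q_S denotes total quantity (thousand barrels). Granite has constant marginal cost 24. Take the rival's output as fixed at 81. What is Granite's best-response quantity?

With the rival's output fixed at 81, Granite's profit is π_G = (366 - 2·81 - 2q_G)q_G - (24q_G) = (204 - 2q_G)q_G - (24q_G).
∂π_G/∂q_G = 180 - 4q_G = 0, so q_G = 45.

45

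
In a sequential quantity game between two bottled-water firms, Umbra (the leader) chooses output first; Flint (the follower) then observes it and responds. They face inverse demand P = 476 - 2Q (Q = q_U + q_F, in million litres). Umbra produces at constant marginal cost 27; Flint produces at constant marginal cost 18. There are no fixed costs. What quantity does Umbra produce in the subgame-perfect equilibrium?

110

Solve by backward induction. Given q_U, the follower Flint maximises π_F = (476 - 2q_U - 2q_F)q_F - 18q_F.
∂π_F/∂q_F = 458 - 2q_U - 4q_F = 0 gives the reaction function q_F = (458 - 2q_U)/4.
The leader anticipates this reaction. Substituting into P = 476 - 2Q gives P = 247 - q_U, so π_U = (247 - q_U)q_U - 27q_U.
Leader FOC: 220 - 2q_U = 0, so q_U = 110.
Then q_F = (458 - 2·110)/4 = 119/2.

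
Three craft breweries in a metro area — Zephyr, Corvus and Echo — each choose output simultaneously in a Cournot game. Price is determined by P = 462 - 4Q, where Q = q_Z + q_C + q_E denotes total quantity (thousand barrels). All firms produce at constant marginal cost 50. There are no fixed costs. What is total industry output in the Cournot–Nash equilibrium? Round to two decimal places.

Each firm earns π_i = (462 - 4Q)q_i - 50q_i.
Setting ∂π_i/∂q_i = 0 with rivals' quantities fixed: 412 - 8q_i - 4·Σ_{j≠i} q_j = 0.
By symmetry each firm produces the same amount; substituting Σ_{j≠i} q_j = 2q_i yields q_i = 412/16 = 103/4.
Total output Q = 103/4 + 103/4 + 103/4 = 309/4.

77.25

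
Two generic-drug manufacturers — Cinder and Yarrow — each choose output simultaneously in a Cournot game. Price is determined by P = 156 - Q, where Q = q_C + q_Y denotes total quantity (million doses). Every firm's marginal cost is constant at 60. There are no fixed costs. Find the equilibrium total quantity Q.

64

A representative firm's profit is π_i = q_i(156 - Q) - 60q_i.
First-order condition (treating rivals' output as given): 96 - 2q_i - q_j = 0.
With identical firms every q_j equals q_i, so q_j = q_i and 96 = 3q_i, giving q_i = 32.
Total output Q = 32 + 32 = 64.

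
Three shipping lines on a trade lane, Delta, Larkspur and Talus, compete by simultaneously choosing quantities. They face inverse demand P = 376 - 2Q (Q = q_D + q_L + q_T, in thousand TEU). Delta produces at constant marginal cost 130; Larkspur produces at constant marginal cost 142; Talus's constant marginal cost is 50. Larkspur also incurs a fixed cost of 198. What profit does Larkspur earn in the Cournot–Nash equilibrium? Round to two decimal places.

Delta's profit: π_D = (376 - 2Q)q_D - (130q_D). Setting ∂π_D/∂q_D = 0: 246 - 4q_D - 2(q_L + q_T) = 0.
Larkspur's first-order condition: 234 - 4q_L - 2(q_D + q_T) = 0.
Talus's first-order condition: 326 - 4q_T - 2(q_D + q_L) = 0.
Adding the 3 conditions: 806 − 4Q − 4Q = 0, i.e. Q = 403/4.
Back-substituting: q_D = (246 − 403/2)/2 = 89/4, q_L = (234 − 403/2)/2 = 65/4, q_T = (326 − 403/2)/2 = 249/4.
Price P = 376 - 2·(403/4) = 349/2.
Larkspur's profit: (349/2 - 142)·(65/4) - 198 = 330.1250.

330.13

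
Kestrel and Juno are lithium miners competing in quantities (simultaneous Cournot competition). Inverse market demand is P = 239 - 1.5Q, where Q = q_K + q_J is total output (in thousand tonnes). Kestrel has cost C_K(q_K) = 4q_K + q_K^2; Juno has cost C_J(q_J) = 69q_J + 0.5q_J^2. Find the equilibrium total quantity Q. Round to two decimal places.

66.62

Kestrel's profit: π_K = (239 - 1.5Q)q_K - (4q_K + q_K²). Setting ∂π_K/∂q_K = 0: 235 - 5q_K - (3/2)(q_J) = 0.
Juno's profit: π_J = (239 - 1.5Q)q_J - (69q_J + (1/2)q_J²). Setting ∂π_J/∂q_J = 0: 170 - 4q_J - (3/2)(q_K) = 0.
Best responses: q_K = (235 - (3/2)q_J)/5, q_J = (170 - (3/2)q_K)/4.
Solving the pair: q_K = 38.5915, q_J = 1990/71.
Total output Q = 38.5915 + 1990/71 = 66.6197.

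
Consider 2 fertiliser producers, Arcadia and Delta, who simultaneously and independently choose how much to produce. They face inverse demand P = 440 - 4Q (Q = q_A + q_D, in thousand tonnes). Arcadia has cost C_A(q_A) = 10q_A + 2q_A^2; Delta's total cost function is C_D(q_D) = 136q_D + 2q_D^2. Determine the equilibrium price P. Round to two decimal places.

256.50

Arcadia's profit: π_A = (440 - 4Q)q_A - (10q_A + 2q_A²). Setting ∂π_A/∂q_A = 0: 430 - 12q_A - 4(q_D) = 0.
Delta's first-order condition: 304 - 12q_D - 4(q_A) = 0.
Best responses: q_A = (430 - 4q_D)/12, q_D = (304 - 4q_A)/12.
Substituting one into the other gives q_A = 493/16 and q_D = 241/16.
Total output Q = 367/8, so price P = 440 - 4·(367/8) = 513/2.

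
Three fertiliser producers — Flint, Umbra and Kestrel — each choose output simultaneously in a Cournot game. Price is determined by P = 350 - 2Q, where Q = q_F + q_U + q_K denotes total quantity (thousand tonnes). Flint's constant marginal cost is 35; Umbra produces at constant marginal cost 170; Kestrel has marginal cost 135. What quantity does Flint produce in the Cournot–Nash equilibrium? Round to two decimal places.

Flint's profit: π_F = (350 - 2Q)q_F - (35q_F). Setting ∂π_F/∂q_F = 0: 315 - 4q_F - 2(q_U + q_K) = 0.
Umbra's first-order condition: 180 - 4q_U - 2(q_F + q_K) = 0.
Kestrel's profit: π_K = (350 - 2Q)q_K - (135q_K). Setting ∂π_K/∂q_K = 0: 215 - 4q_K - 2(q_F + q_U) = 0.
Adding the 3 first-order conditions: 710 − 8Q = 0, so Q = 355/4.
Back-substituting: q_F = (315 − 355/2)/2 = 275/4, q_U = (180 − 355/2)/2 = 5/4, q_K = (215 − 355/2)/2 = 75/4.

68.75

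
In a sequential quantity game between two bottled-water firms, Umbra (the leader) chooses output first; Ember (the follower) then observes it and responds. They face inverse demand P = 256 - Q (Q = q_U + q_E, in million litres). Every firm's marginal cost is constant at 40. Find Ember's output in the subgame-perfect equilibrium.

Solve by backward induction. Given q_U, the follower Ember maximises π_E = (256 - q_U - q_E)q_E - 40q_E.
Setting the follower's marginal profit to zero, 216 - q_U - 2q_E = 0, i.e. q_E = (216 - q_U)/2.
Umbra substitutes q_E(q_U) into its own profit: π_U = q_U(256 - q_U - (216 - q_U)/2) - 40q_U = (148 - (1/2)q_U)q_U - 40q_U.
Leader FOC: 108 - q_U = 0, so q_U = 108.
Then q_E = (216 - 108)/2 = 54.

54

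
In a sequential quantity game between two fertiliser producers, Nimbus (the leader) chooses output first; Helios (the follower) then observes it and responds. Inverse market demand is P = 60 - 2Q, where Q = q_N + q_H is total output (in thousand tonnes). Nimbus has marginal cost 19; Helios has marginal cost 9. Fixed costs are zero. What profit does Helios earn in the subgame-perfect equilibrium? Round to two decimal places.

157.53

The follower Helios best-responds to any q_N: π_H = (60 - 2Q)q_H - 9q_H.
Setting the follower's marginal profit to zero, 51 - 2q_N - 4q_H = 0, i.e. q_H = (51 - 2q_N)/4.
The leader anticipates this reaction. Substituting into P = 60 - 2Q gives P = 69/2 - q_N, so π_N = (69/2 - q_N)q_N - 19q_N.
Leader FOC: 31/2 - 2q_N = 0, so q_N = 31/4.
Then q_H = (51 - 2·(31/4))/4 = 71/8.
Price P = 60 - 2·(133/8) = 107/4.
Helios's profit: (107/4 - 9)·(71/8) = 157.5313.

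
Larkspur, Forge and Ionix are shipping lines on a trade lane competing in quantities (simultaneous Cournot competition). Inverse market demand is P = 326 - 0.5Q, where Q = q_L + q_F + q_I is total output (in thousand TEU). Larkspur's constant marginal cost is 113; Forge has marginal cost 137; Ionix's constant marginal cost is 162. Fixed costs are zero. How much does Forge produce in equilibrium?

Larkspur's profit: π_L = (326 - 0.5Q)q_L - (113q_L). Setting ∂π_L/∂q_L = 0: 213 - q_L - (1/2)(q_F + q_I) = 0.
Forge's profit: π_F = (326 - 0.5Q)q_F - (137q_F). Setting ∂π_F/∂q_F = 0: 189 - q_F - (1/2)(q_L + q_I) = 0.
Ionix's profit: π_I = (326 - 0.5Q)q_I - (162q_I). Setting ∂π_I/∂q_I = 0: 164 - q_I - (1/2)(q_L + q_F) = 0.
Adding the 3 conditions: 566 − Q − Q = 0, i.e. Q = 283.
Back-substituting: q_L = (213 − 283/2)/(1/2) = 143, q_F = (189 − 283/2)/(1/2) = 95, q_I = (164 − 283/2)/(1/2) = 45.

95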